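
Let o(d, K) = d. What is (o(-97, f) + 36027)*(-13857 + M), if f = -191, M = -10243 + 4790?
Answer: -693808300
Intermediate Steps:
M = -5453
(o(-97, f) + 36027)*(-13857 + M) = (-97 + 36027)*(-13857 - 5453) = 35930*(-19310) = -693808300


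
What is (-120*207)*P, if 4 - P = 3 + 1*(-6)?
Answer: -173880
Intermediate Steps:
P = 7 (P = 4 - (3 + 1*(-6)) = 4 - (3 - 6) = 4 - 1*(-3) = 4 + 3 = 7)
(-120*207)*P = -120*207*7 = -24840*7 = -173880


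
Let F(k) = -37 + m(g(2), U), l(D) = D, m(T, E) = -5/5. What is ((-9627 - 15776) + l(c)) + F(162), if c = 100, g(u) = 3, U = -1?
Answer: -25341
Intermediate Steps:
m(T, E) = -1 (m(T, E) = -5*1/5 = -1)
F(k) = -38 (F(k) = -37 - 1 = -38)
((-9627 - 15776) + l(c)) + F(162) = ((-9627 - 15776) + 100) - 38 = (-25403 + 100) - 38 = -25303 - 38 = -25341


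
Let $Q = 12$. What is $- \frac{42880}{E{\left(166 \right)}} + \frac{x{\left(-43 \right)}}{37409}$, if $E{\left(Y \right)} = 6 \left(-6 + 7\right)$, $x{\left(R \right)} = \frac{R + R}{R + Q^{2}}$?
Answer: $- \frac{81006945218}{11334927} \approx -7146.7$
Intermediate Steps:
$x{\left(R \right)} = \frac{2 R}{144 + R}$ ($x{\left(R \right)} = \frac{R + R}{R + 12^{2}} = \frac{2 R}{R + 144} = \frac{2 R}{144 + R}$)
$E{\left(Y \right)} = 6$ ($E{\left(Y \right)} = 6 \cdot 1 = 6$)
$- \frac{42880}{E{\left(166 \right)}} + \frac{x{\left(-43 \right)}}{37409} = - \frac{42880}{6} + \frac{2 \left(-43\right) \frac{1}{144 - 43}}{37409} = \left(-42880\right) \frac{1}{6} + 2 \left(-43\right) \frac{1}{101} \cdot \frac{1}{37409} = - \frac{21440}{3} + 2 \left(-43\right) \frac{1}{101} \cdot \frac{1}{37409} = - \frac{21440}{3} - \frac{86}{3778309} = - \frac{81006945218}{11334927}$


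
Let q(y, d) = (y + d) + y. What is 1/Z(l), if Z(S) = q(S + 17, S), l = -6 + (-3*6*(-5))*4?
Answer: 1/1096 ≈ 0.00091241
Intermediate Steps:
q(y, d) = d + 2*y (q(y, d) = (d + y) + y = d + 2*y)
l = 354 (l = -6 - 18*(-5)*4 = -6 + 90*4 = -6 + 360 = 354)
Z(S) = 34 + 3*S (Z(S) = S + 2*(S + 17) = S + 2*(17 + S) = S + (34 + 2*S) = 34 + 3*S)
1/Z(l) = 1/(34 + 3*354) = 1/(34 + 1062) = 1/1096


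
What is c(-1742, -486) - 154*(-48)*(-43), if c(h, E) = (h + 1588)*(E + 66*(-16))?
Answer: -80388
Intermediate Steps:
c(h, E) = (-1056 + E)*(1588 + h) (c(h, E) = (1588 + h)*(E - 1056) = (1588 + h)*(-1056 + E) = (-1056 + E)*(1588 + h))
c(-1742, -486) - 154*(-48)*(-43) = (-1676928 - 1056*(-1742) + 1588*(-486) - 486*(-1742)) - 154*(-48)*(-43) = (-1676928 + 1839552 - 771768 + 846612) - (-7392)*(-43) = 237468 - 1*317856 = 237468 - 317856 = -80388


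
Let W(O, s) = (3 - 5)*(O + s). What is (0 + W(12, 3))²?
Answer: 900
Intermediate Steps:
W(O, s) = -2*O - 2*s (W(O, s) = -2*(O + s) = -2*O - 2*s)
(0 + W(12, 3))² = (0 + (-2*12 - 2*3))² = (0 + (-24 - 6))² = (0 - 30)² = (-30)² = 900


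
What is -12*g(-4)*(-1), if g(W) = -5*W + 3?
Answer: 276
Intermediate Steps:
g(W) = 3 - 5*W
-12*g(-4)*(-1) = -12*(3 - 5*(-4))*(-1) = -12*(3 + 20)*(-1) = -12*23*(-1) = -276*(-1) = 276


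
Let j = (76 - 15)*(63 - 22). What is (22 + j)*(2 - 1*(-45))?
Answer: 118581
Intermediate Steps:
j = 2501 (j = 61*41 = 2501)
(22 + j)*(2 - 1*(-45)) = (22 + 2501)*(2 - 1*(-45)) = 2523*(2 + 45) = 2523*47 = 118581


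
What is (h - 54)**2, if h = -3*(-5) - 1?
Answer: 1600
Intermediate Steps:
h = 14 (h = 15 - 1 = 14)
(h - 54)**2 = (14 - 54)**2 = (-40)**2 = 1600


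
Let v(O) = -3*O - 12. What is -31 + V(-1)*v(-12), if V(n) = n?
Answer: -55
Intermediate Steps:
v(O) = -12 - 3*O
-31 + V(-1)*v(-12) = -31 - (-12 - 3*(-12)) = -31 - (-12 + 36) = -31 - 1*24 = -31 - 24 = -55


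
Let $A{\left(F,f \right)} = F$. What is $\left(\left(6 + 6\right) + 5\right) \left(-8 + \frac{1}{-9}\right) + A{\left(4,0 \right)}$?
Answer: $- \frac{1205}{9} \approx -133.89$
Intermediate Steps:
$\left(\left(6 + 6\right) + 5\right) \left(-8 + \frac{1}{-9}\right) + A{\left(4,0 \right)} = \left(\left(6 + 6\right) + 5\right) \left(-8 + \frac{1}{-9}\right) + 4 = \left(12 + 5\right) \left(-8 - \frac{1}{9}\right) + 4 = 17 \left(- \frac{73}{9}\right) + 4 = - \frac{1241}{9} + 4 = - \frac{1205}{9}$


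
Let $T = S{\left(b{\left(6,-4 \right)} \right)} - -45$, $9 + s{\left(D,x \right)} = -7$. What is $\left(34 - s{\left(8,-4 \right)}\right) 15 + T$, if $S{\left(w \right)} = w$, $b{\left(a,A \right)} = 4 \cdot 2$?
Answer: $803$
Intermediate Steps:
$s{\left(D,x \right)} = -16$ ($s{\left(D,x \right)} = -9 - 7 = -16$)
$b{\left(a,A \right)} = 8$
$T = 53$ ($T = 8 - -45 = 8 + 45 = 53$)
$\left(34 - s{\left(8,-4 \right)}\right) 15 + T = \left(34 - -16\right) 15 + 53 = \left(34 + 16\right) 15 + 53 = 50 \cdot 15 + 53 = 750 + 53 = 803$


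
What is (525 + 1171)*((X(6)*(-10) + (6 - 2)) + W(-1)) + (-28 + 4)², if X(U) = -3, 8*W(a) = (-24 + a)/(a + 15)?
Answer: 405030/7 ≈ 57861.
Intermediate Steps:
W(a) = (-24 + a)/(8*(15 + a)) (W(a) = ((-24 + a)/(a + 15))/8 = ((-24 + a)/(15 + a))/8 = (-24 + a)/(8*(15 + a)))
(525 + 1171)*((X(6)*(-10) + (6 - 2)) + W(-1)) + (-28 + 4)² = (525 + 1171)*((-3*(-10) + (6 - 2)) + (-24 - 1)/(8*(15 - 1))) + (-28 + 4)² = 1696*((30 + 4) + (⅛)*(-25)/14) + (-24)² = 1696*(34 + (⅛)*(1/14)*(-25)) + 576 = 1696*(34 - 25/112) + 576 = 1696*(3783/112) + 576 = 400998/7 + 576 = 405030/7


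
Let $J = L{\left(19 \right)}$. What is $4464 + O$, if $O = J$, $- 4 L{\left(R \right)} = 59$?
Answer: $\frac{17797}{4} \approx 4449.3$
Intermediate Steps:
$L{\left(R \right)} = - \frac{59}{4}$ ($L{\left(R \right)} = \left(- \frac{1}{4}\right) 59 = - \frac{59}{4}$)
$J = - \frac{59}{4} \approx -14.75$
$O = - \frac{59}{4} \approx -14.75$
$4464 + O = 4464 - \frac{59}{4} = \frac{17797}{4}$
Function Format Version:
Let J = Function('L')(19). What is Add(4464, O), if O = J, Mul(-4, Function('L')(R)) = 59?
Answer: Rational(17797, 4) ≈ 4449.3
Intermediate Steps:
Function('L')(R) = Rational(-59, 4) (Function('L')(R) = Mul(Rational(-1, 4), 59) = Rational(-59, 4))
J = Rational(-59, 4) ≈ -14.750
O = Rational(-59, 4) ≈ -14.750
Add(4464, O) = Add(4464, Rational(-59, 4)) = Rational(17797, 4)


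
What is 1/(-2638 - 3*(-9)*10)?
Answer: -1/2368 ≈ -0.00042230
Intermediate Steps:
1/(-2638 - 3*(-9)*10) = 1/(-2638 + 27*10) = 1/(-2638 + 270) = 1/(-2368) = -1/2368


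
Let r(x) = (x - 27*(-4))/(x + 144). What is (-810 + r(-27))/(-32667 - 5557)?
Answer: 10521/496912 ≈ 0.021173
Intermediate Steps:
r(x) = (108 + x)/(144 + x) (r(x) = (x + 108)/(144 + x) = (108 + x)/(144 + x))
(-810 + r(-27))/(-32667 - 5557) = (-810 + (108 - 27)/(144 - 27))/(-32667 - 5557) = (-810 + 81/117)/(-38224) = (-810 + (1/117)*81)*(-1/38224) = (-810 + 9/13)*(-1/38224) = -10521/13*(-1/38224) = 10521/496912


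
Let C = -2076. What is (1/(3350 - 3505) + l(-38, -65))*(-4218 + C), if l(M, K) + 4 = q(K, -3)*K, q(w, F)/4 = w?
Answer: -16483224426/155 ≈ -1.0634e+8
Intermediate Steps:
q(w, F) = 4*w
l(M, K) = -4 + 4*K² (l(M, K) = -4 + (4*K)*K = -4 + 4*K²)
(1/(3350 - 3505) + l(-38, -65))*(-4218 + C) = (1/(3350 - 3505) + (-4 + 4*(-65)²))*(-4218 - 2076) = (1/(-155) + (-4 + 4*4225))*(-6294) = (-1/155 + (-4 + 16900))*(-6294) = (-1/155 + 16896)*(-6294) = (2618879/155)*(-6294) = -16483224426/155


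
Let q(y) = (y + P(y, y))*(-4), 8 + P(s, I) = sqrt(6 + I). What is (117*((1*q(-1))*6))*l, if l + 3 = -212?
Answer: -5433480 + 603720*sqrt(5) ≈ -4.0835e+6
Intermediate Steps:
l = -215 (l = -3 - 212 = -215)
P(s, I) = -8 + sqrt(6 + I)
q(y) = 32 - 4*y - 4*sqrt(6 + y) (q(y) = (y + (-8 + sqrt(6 + y)))*(-4) = (-8 + y + sqrt(6 + y))*(-4) = 32 - 4*y - 4*sqrt(6 + y))
(117*((1*q(-1))*6))*l = (117*((1*(32 - 4*(-1) - 4*sqrt(6 - 1)))*6))*(-215) = (117*((1*(32 + 4 - 4*sqrt(5)))*6))*(-215) = (117*((1*(36 - 4*sqrt(5)))*6))*(-215) = (117*((36 - 4*sqrt(5))*6))*(-215) = (117*(216 - 24*sqrt(5)))*(-215) = (25272 - 2808*sqrt(5))*(-215) = -5433480 + 603720*sqrt(5)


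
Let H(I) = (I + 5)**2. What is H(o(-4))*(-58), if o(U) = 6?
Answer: -7018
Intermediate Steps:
H(I) = (5 + I)**2
H(o(-4))*(-58) = (5 + 6)**2*(-58) = 11**2*(-58) = 121*(-58) = -7018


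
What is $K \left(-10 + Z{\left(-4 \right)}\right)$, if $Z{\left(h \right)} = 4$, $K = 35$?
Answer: $-210$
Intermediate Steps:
$K \left(-10 + Z{\left(-4 \right)}\right) = 35 \left(-10 + 4\right) = 35 \left(-6\right) = -210$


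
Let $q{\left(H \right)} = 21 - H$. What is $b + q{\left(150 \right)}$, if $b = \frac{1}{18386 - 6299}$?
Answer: $- \frac{1559222}{12087} \approx -129.0$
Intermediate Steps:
$b = \frac{1}{12087}$ ($b = \frac{1}{18386 - 6299} = \frac{1}{12087} \approx 8.2733 \cdot 10^{-5}$)
$b + q{\left(150 \right)} = \frac{1}{12087} + \left(21 - 150\right) = \frac{1}{12087} - 129 = - \frac{1559222}{12087}$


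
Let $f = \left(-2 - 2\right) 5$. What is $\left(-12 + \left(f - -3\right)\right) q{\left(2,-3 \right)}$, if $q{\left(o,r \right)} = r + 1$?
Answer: $58$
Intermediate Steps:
$f = -20$ ($f = \left(-4\right) 5 = -20$)
$q{\left(o,r \right)} = 1 + r$
$\left(-12 + \left(f - -3\right)\right) q{\left(2,-3 \right)} = \left(-12 - 17\right) \left(1 - 3\right) = \left(-12 + \left(-20 + 3\right)\right) \left(-2\right) = \left(-12 - 17\right) \left(-2\right) = \left(-29\right) \left(-2\right) = 58$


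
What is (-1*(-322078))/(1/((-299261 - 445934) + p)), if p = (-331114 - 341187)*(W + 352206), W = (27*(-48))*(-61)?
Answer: -93382850548640446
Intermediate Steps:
W = 79056 (W = -1296*(-61) = 79056)
p = -289937873862 (p = (-331114 - 341187)*(79056 + 352206) = -672301*431262 = -289937873862)
(-1*(-322078))/(1/((-299261 - 445934) + p)) = (-1*(-322078))/(1/((-299261 - 445934) - 289937873862)) = 322078/(1/(-745195 - 289937873862)) = 322078/(1/(-289938619057)) = 322078/(-1/289938619057) = 322078*(-289938619057) = -93382850548640446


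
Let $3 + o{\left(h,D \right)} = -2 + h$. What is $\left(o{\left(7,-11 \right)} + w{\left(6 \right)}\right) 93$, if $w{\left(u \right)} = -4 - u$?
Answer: $-744$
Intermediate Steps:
$o{\left(h,D \right)} = -5 + h$ ($o{\left(h,D \right)} = -3 + \left(-2 + h\right) = -5 + h$)
$\left(o{\left(7,-11 \right)} + w{\left(6 \right)}\right) 93 = \left(\left(-5 + 7\right) - 10\right) 93 = \left(2 - 10\right) 93 = \left(-8\right) 93 = -744$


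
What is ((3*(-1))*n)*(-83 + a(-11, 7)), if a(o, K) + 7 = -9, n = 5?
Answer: 1485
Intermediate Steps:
a(o, K) = -16 (a(o, K) = -7 - 9 = -16)
((3*(-1))*n)*(-83 + a(-11, 7)) = ((3*(-1))*5)*(-83 - 16) = -3*5*(-99) = -15*(-99) = 1485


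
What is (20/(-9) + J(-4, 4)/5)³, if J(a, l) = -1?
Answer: -1295029/91125 ≈ -14.212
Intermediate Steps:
(20/(-9) + J(-4, 4)/5)³ = (20/(-9) - 1/5)³ = (20*(-⅑) - 1*⅕)³ = (-20/9 - ⅕)³ = (-109/45)³ = -1295029/91125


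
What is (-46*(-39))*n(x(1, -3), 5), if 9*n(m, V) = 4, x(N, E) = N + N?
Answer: 2392/3 ≈ 797.33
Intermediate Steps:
x(N, E) = 2*N
n(m, V) = 4/9 (n(m, V) = (1/9)*4 = 4/9)
(-46*(-39))*n(x(1, -3), 5) = -46*(-39)*(4/9) = 1794*(4/9) = 2392/3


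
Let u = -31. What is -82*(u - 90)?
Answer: 9922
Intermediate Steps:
-82*(u - 90) = -82*(-31 - 90) = -82*(-121) = 9922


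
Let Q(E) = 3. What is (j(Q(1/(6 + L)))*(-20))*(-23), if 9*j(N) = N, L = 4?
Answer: 460/3 ≈ 153.33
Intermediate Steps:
j(N) = N/9
(j(Q(1/(6 + L)))*(-20))*(-23) = (((⅑)*3)*(-20))*(-23) = ((⅓)*(-20))*(-23) = -20/3*(-23) = 460/3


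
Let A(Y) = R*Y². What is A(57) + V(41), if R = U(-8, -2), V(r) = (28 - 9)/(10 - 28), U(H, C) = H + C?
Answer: -584839/18 ≈ -32491.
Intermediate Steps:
U(H, C) = C + H
V(r) = -19/18 (V(r) = 19/(-18) = 19*(-1/18) = -19/18)
R = -10 (R = -2 - 8 = -10)
A(Y) = -10*Y²
A(57) + V(41) = -10*57² - 19/18 = -10*3249 - 19/18 = -32490 - 19/18 = -584839/18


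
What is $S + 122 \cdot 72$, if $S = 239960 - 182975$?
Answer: $65769$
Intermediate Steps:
$S = 56985$ ($S = 239960 - 182975 = 56985$)
$S + 122 \cdot 72 = 56985 + 122 \cdot 72 = 56985 + 8784 = 65769$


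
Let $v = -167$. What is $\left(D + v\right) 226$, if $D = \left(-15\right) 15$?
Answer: $-88592$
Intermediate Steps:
$D = -225$
$\left(D + v\right) 226 = \left(-225 - 167\right) 226 = \left(-392\right) 226 = -88592$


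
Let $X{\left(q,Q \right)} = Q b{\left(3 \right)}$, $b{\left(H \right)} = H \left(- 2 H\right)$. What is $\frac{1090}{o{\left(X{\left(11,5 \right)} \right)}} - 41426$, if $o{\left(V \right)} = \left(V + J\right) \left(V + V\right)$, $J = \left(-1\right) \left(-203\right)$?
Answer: $- \frac{84260593}{2034} \approx -41426.0$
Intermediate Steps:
$J = 203$
$b{\left(H \right)} = - 2 H^{2}$
$X{\left(q,Q \right)} = - 18 Q$ ($X{\left(q,Q \right)} = Q \left(- 2 \cdot 3^{2}\right) = Q \left(\left(-2\right) 9\right) = Q \left(-18\right) = - 18 Q$)
$o{\left(V \right)} = 2 V \left(203 + V\right)$ ($o{\left(V \right)} = \left(V + 203\right) \left(V + V\right) = \left(203 + V\right) 2 V = 2 V \left(203 + V\right)$)
$\frac{1090}{o{\left(X{\left(11,5 \right)} \right)}} - 41426 = \frac{1090}{2 \left(\left(-18\right) 5\right) \left(203 - 90\right)} - 41426 = \frac{1090}{2 \left(-90\right) \left(203 - 90\right)} - 41426 = \frac{1090}{2 \left(-90\right) 113} - 41426 = \frac{1090}{-20340} - 41426 = 1090 \left(- \frac{1}{20340}\right) - 41426 = - \frac{109}{2034} - 41426 = - \frac{84260593}{2034}$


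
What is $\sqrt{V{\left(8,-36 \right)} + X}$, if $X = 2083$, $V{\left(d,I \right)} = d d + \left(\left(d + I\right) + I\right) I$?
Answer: $\sqrt{4451} \approx 66.716$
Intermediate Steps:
$V{\left(d,I \right)} = d^{2} + I \left(d + 2 I\right)$ ($V{\left(d,I \right)} = d^{2} + \left(\left(I + d\right) + I\right) I = d^{2} + \left(d + 2 I\right) I = d^{2} + I \left(d + 2 I\right)$)
$\sqrt{V{\left(8,-36 \right)} + X} = \sqrt{\left(8^{2} + 2 \left(-36\right)^{2} - 288\right) + 2083} = \sqrt{\left(64 + 2 \cdot 1296 - 288\right) + 2083} = \sqrt{\left(64 + 2592 - 288\right) + 2083} = \sqrt{2368 + 2083} = \sqrt{4451}$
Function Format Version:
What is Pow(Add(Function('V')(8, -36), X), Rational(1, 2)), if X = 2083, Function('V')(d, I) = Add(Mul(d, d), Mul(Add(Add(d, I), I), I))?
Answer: Pow(4451, Rational(1, 2)) ≈ 66.716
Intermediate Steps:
Function('V')(d, I) = Add(Pow(d, 2), Mul(I, Add(d, Mul(2, I)))) (Function('V')(d, I) = Add(Pow(d, 2), Mul(Add(Add(I, d), I), I)) = Add(Pow(d, 2), Mul(Add(d, Mul(2, I)), I)) = Add(Pow(d, 2), Mul(I, Add(d, Mul(2, I)))))
Pow(Add(Function('V')(8, -36), X), Rational(1, 2)) = Pow(Add(Add(Pow(8, 2), Mul(2, Pow(-36, 2)), Mul(-36, 8)), 2083), Rational(1, 2)) = Pow(Add(Add(64, Mul(2, 1296), -288), 2083), Rational(1, 2)) = Pow(Add(Add(64, 2592, -288), 2083), Rational(1, 2)) = Pow(Add(2368, 2083), Rational(1, 2)) = Pow(4451, Rational(1, 2))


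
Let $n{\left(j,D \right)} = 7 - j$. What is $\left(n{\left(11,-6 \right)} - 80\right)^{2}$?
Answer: $7056$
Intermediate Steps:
$\left(n{\left(11,-6 \right)} - 80\right)^{2} = \left(\left(7 - 11\right) - 80\right)^{2} = \left(-4 - 80\right)^{2} = \left(-84\right)^{2} = 7056$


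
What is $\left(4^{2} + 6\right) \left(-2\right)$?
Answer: $-44$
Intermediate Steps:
$\left(4^{2} + 6\right) \left(-2\right) = \left(16 + 6\right) \left(-2\right) = 22 \left(-2\right) = -44$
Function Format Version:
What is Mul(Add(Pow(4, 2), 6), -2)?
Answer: -44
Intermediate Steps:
Mul(Add(Pow(4, 2), 6), -2) = Mul(Add(16, 6), -2) = Mul(22, -2) = -44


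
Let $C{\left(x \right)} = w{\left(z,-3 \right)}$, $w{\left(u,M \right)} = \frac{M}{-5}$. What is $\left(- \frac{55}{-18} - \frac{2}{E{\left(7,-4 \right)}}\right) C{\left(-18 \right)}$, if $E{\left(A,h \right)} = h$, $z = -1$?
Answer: $\frac{32}{15} \approx 2.1333$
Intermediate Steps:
$w{\left(u,M \right)} = - \frac{M}{5}$ ($w{\left(u,M \right)} = M \left(- \frac{1}{5}\right) = - \frac{M}{5}$)
$C{\left(x \right)} = \frac{3}{5}$ ($C{\left(x \right)} = \left(- \frac{1}{5}\right) \left(-3\right) = \frac{3}{5}$)
$\left(- \frac{55}{-18} - \frac{2}{E{\left(7,-4 \right)}}\right) C{\left(-18 \right)} = \left(- \frac{55}{-18} - \frac{2}{-4}\right) \frac{3}{5} = \left(\left(-55\right) \left(- \frac{1}{18}\right) - - \frac{1}{2}\right) \frac{3}{5} = \left(\frac{55}{18} + \frac{1}{2}\right) \frac{3}{5} = \frac{32}{9} \cdot \frac{3}{5} = \frac{32}{15}$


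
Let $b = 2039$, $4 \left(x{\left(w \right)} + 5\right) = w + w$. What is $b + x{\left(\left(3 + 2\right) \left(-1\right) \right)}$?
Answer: $\frac{4063}{2} \approx 2031.5$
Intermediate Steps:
$x{\left(w \right)} = -5 + \frac{w}{2}$ ($x{\left(w \right)} = -5 + \frac{w + w}{4} = -5 + \frac{2 w}{4} = -5 + \frac{w}{2}$)
$b + x{\left(\left(3 + 2\right) \left(-1\right) \right)} = 2039 - \left(5 - \frac{\left(3 + 2\right) \left(-1\right)}{2}\right) = 2039 - \left(5 - \frac{5 \left(-1\right)}{2}\right) = 2039 + \left(-5 + \frac{1}{2} \left(-5\right)\right) = 2039 - \frac{15}{2} = \frac{4063}{2}$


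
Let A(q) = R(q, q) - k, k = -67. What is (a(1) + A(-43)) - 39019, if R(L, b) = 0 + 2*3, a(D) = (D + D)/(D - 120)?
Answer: -4634576/119 ≈ -38946.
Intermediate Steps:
a(D) = 2*D/(-120 + D) (a(D) = (2*D)/(-120 + D) = 2*D/(-120 + D))
R(L, b) = 6 (R(L, b) = 0 + 6 = 6)
A(q) = 73 (A(q) = 6 - 1*(-67) = 6 + 67 = 73)
(a(1) + A(-43)) - 39019 = (2*1/(-120 + 1) + 73) - 39019 = (2*1/(-119) + 73) - 39019 = (2*1*(-1/119) + 73) - 39019 = (-2/119 + 73) - 39019 = 8685/119 - 39019 = -4634576/119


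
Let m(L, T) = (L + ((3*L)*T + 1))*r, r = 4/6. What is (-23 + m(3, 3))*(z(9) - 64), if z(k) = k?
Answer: 385/3 ≈ 128.33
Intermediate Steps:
r = 2/3 (r = 4*(1/6) = 2/3 ≈ 0.66667)
m(L, T) = 2/3 + 2*L/3 + 2*L*T (m(L, T) = (L + ((3*L)*T + 1))*(2/3) = (L + (3*L*T + 1))*(2/3) = (L + (1 + 3*L*T))*(2/3) = (1 + L + 3*L*T)*(2/3) = 2/3 + 2*L/3 + 2*L*T)
(-23 + m(3, 3))*(z(9) - 64) = (-23 + (2/3 + (2/3)*3 + 2*3*3))*(9 - 64) = (-23 + (2/3 + 2 + 18))*(-55) = (-23 + 62/3)*(-55) = -7/3*(-55) = 385/3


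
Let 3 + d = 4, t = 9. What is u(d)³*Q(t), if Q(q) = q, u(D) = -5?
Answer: -1125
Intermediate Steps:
d = 1 (d = -3 + 4 = 1)
u(d)³*Q(t) = (-5)³*9 = -125*9 = -1125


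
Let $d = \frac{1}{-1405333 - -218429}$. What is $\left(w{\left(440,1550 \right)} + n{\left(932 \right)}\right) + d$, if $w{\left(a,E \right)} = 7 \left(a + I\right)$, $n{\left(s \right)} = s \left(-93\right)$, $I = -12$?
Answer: $- \frac{99320126721}{1186904} \approx -83680.0$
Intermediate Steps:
$n{\left(s \right)} = - 93 s$
$w{\left(a,E \right)} = -84 + 7 a$ ($w{\left(a,E \right)} = 7 \left(a - 12\right) = 7 \left(-12 + a\right) = -84 + 7 a$)
$d = - \frac{1}{1186904}$ ($d = \frac{1}{-1405333 + 218429} = \frac{1}{-1186904} = - \frac{1}{1186904} \approx -8.4253 \cdot 10^{-7}$)
$\left(w{\left(440,1550 \right)} + n{\left(932 \right)}\right) + d = \left(\left(-84 + 7 \cdot 440\right) - 86676\right) - \frac{1}{1186904} = \left(\left(-84 + 3080\right) - 86676\right) - \frac{1}{1186904} = \left(2996 - 86676\right) - \frac{1}{1186904} = -83680 - \frac{1}{1186904} = - \frac{99320126721}{1186904}$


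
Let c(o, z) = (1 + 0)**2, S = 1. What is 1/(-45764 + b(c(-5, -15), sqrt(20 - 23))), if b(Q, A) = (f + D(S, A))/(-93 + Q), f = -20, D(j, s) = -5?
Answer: -92/4210263 ≈ -2.1851e-5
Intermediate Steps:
c(o, z) = 1 (c(o, z) = 1**2 = 1)
b(Q, A) = -25/(-93 + Q) (b(Q, A) = (-20 - 5)/(-93 + Q) = -25/(-93 + Q))
1/(-45764 + b(c(-5, -15), sqrt(20 - 23))) = 1/(-45764 - 25/(-93 + 1)) = 1/(-45764 - 25/(-92)) = 1/(-45764 - 25*(-1/92)) = 1/(-45764 + 25/92) = 1/(-4210263/92) = -92/4210263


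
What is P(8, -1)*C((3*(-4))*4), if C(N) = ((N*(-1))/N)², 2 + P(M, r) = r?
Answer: -3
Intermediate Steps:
P(M, r) = -2 + r
C(N) = 1 (C(N) = ((-N)/N)² = (-1)² = 1)
P(8, -1)*C((3*(-4))*4) = (-2 - 1)*1 = -3*1 = -3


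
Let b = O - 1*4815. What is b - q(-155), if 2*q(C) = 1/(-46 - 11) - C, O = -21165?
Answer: -1485277/57 ≈ -26058.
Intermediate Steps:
b = -25980 (b = -21165 - 1*4815 = -21165 - 4815 = -25980)
q(C) = -1/114 - C/2 (q(C) = (1/(-46 - 11) - C)/2 = (1/(-57) - C)/2 = (-1/57 - C)/2 = -1/114 - C/2)
b - q(-155) = -25980 - (-1/114 - 1/2*(-155)) = -25980 - (-1/114 + 155/2) = -25980 - 1*4417/57 = -25980 - 4417/57 = -1485277/57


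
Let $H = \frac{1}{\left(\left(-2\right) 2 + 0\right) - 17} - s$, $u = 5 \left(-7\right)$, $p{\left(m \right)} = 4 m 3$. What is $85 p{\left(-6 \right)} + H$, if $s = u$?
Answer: $- \frac{127786}{21} \approx -6085.0$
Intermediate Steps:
$p{\left(m \right)} = 12 m$
$u = -35$
$s = -35$
$H = \frac{734}{21}$ ($H = \frac{1}{\left(\left(-2\right) 2 + 0\right) - 17} - -35 = \frac{1}{\left(-4 + 0\right) - 17} + 35 = \frac{1}{-4 - 17} + 35 = \frac{1}{-21} + 35 = - \frac{1}{21} + 35 = \frac{734}{21} \approx 34.952$)
$85 p{\left(-6 \right)} + H = 85 \cdot 12 \left(-6\right) + \frac{734}{21} = 85 \left(-72\right) + \frac{734}{21} = -6120 + \frac{734}{21} = - \frac{127786}{21}$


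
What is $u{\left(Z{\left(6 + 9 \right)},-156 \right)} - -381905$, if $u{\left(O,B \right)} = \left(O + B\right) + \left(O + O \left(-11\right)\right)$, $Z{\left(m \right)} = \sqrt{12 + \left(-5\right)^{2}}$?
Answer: $381749 - 9 \sqrt{37} \approx 3.8169 \cdot 10^{5}$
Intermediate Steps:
$Z{\left(m \right)} = \sqrt{37}$ ($Z{\left(m \right)} = \sqrt{12 + 25} = \sqrt{37}$)
$u{\left(O,B \right)} = B - 9 O$ ($u{\left(O,B \right)} = \left(B + O\right) + \left(O - 11 O\right) = \left(B + O\right) - 10 O = B - 9 O$)
$u{\left(Z{\left(6 + 9 \right)},-156 \right)} - -381905 = \left(-156 - 9 \sqrt{37}\right) - -381905 = \left(-156 - 9 \sqrt{37}\right) + 381905 = 381749 - 9 \sqrt{37}$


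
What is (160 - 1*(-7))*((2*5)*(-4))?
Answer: -6680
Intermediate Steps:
(160 - 1*(-7))*((2*5)*(-4)) = (160 + 7)*(10*(-4)) = 167*(-40) = -6680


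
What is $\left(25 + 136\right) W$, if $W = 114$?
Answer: $18354$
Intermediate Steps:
$\left(25 + 136\right) W = \left(25 + 136\right) 114 = 161 \cdot 114 = 18354$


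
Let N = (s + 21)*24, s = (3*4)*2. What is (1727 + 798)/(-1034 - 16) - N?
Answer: -45461/42 ≈ -1082.4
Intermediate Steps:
s = 24 (s = 12*2 = 24)
N = 1080 (N = (24 + 21)*24 = 45*24 = 1080)
(1727 + 798)/(-1034 - 16) - N = (1727 + 798)/(-1034 - 16) - 1*1080 = 2525/(-1050) - 1080 = 2525*(-1/1050) - 1080 = -101/42 - 1080 = -45461/42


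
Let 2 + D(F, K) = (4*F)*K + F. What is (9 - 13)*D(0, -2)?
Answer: 8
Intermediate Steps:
D(F, K) = -2 + F + 4*F*K (D(F, K) = -2 + ((4*F)*K + F) = -2 + (4*F*K + F) = -2 + (F + 4*F*K) = -2 + F + 4*F*K)
(9 - 13)*D(0, -2) = (9 - 13)*(-2 + 0 + 4*0*(-2)) = -4*(-2 + 0 + 0) = -4*(-2) = 8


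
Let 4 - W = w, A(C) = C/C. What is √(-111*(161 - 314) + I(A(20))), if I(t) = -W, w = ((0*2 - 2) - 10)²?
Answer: √17123 ≈ 130.85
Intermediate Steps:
A(C) = 1
w = 144 (w = ((0 - 2) - 10)² = (-2 - 10)² = (-12)² = 144)
W = -140 (W = 4 - 1*144 = 4 - 144 = -140)
I(t) = 140 (I(t) = -1*(-140) = 140)
√(-111*(161 - 314) + I(A(20))) = √(-111*(161 - 314) + 140) = √(-111*(-153) + 140) = √(16983 + 140) = √17123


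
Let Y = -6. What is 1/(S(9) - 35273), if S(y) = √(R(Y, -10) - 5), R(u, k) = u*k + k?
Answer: -35273/1244184484 - 3*√5/1244184484 ≈ -2.8356e-5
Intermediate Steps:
R(u, k) = k + k*u (R(u, k) = k*u + k = k + k*u)
S(y) = 3*√5 (S(y) = √(-10*(1 - 6) - 5) = √(-10*(-5) - 5) = √(50 - 5) = √45 = 3*√5)
1/(S(9) - 35273) = 1/(3*√5 - 35273) = 1/(-35273 + 3*√5)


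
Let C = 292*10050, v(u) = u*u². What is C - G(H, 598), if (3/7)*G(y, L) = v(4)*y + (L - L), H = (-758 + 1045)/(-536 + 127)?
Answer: 3600882776/1227 ≈ 2.9347e+6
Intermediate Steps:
H = -287/409 (H = 287/(-409) = 287*(-1/409) = -287/409 ≈ -0.70171)
v(u) = u³
G(y, L) = 448*y/3 (G(y, L) = 7*(4³*y + (L - L))/3 = 7*(64*y + 0)/3 = 7*(64*y)/3 = 448*y/3)
C = 2934600
C - G(H, 598) = 2934600 - 448*(-287)/(3*409) = 2934600 - 1*(-128576/1227) = 2934600 + 128576/1227 = 3600882776/1227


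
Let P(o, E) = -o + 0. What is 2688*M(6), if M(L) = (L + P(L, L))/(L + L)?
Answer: 0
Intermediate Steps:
P(o, E) = -o
M(L) = 0 (M(L) = (L - L)/(L + L) = 0/((2*L)) = 0*(1/(2*L)) = 0)
2688*M(6) = 2688*0 = 0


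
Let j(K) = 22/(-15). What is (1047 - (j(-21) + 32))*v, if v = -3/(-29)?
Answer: 15247/145 ≈ 105.15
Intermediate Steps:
j(K) = -22/15 (j(K) = 22*(-1/15) = -22/15)
v = 3/29 (v = -3*(-1/29) = 3/29 ≈ 0.10345)
(1047 - (j(-21) + 32))*v = (1047 - (-22/15 + 32))*(3/29) = (1047 - 1*458/15)*(3/29) = (1047 - 458/15)*(3/29) = (15247/15)*(3/29) = 15247/145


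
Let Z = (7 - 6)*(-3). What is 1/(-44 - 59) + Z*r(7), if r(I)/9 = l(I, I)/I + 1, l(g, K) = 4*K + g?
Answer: -16687/103 ≈ -162.01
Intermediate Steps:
l(g, K) = g + 4*K
Z = -3 (Z = 1*(-3) = -3)
r(I) = 54 (r(I) = 9*((I + 4*I)/I + 1) = 9*((5*I)/I + 1) = 9*(5 + 1) = 9*6 = 54)
1/(-44 - 59) + Z*r(7) = 1/(-44 - 59) - 3*54 = 1/(-103) - 162 = -1/103 - 162 = -16687/103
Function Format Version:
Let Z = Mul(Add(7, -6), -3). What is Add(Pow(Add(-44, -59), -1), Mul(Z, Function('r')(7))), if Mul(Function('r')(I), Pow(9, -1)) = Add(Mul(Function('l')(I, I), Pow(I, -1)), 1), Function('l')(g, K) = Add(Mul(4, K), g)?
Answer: Rational(-16687, 103) ≈ -162.01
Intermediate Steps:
Function('l')(g, K) = Add(g, Mul(4, K))
Z = -3 (Z = Mul(1, -3) = -3)
Function('r')(I) = 54 (Function('r')(I) = Mul(9, Add(Mul(Add(I, Mul(4, I)), Pow(I, -1)), 1)) = Mul(9, Add(Mul(Mul(5, I), Pow(I, -1)), 1)) = Mul(9, Add(5, 1)) = Mul(9, 6) = 54)
Add(Pow(Add(-44, -59), -1), Mul(Z, Function('r')(7))) = Add(Pow(Add(-44, -59), -1), Mul(-3, 54)) = Add(Pow(-103, -1), -162) = Add(Rational(-1, 103), -162) = Rational(-16687, 103)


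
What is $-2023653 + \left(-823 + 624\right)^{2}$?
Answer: $-1984052$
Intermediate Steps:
$-2023653 + \left(-823 + 624\right)^{2} = -2023653 + \left(-199\right)^{2} = -2023653 + 39601 = -1984052$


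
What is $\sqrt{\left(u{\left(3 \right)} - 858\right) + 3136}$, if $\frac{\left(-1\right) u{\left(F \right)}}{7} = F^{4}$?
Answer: $\sqrt{1711} \approx 41.364$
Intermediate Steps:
$u{\left(F \right)} = - 7 F^{4}$
$\sqrt{\left(u{\left(3 \right)} - 858\right) + 3136} = \sqrt{\left(- 7 \cdot 3^{4} - 858\right) + 3136} = \sqrt{\left(\left(-7\right) 81 - 858\right) + 3136} = \sqrt{\left(-567 - 858\right) + 3136} = \sqrt{-1425 + 3136} = \sqrt{1711}$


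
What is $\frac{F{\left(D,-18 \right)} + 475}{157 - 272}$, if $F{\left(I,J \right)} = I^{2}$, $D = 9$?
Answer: $- \frac{556}{115} \approx -4.8348$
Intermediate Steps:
$\frac{F{\left(D,-18 \right)} + 475}{157 - 272} = \frac{9^{2} + 475}{157 - 272} = \frac{81 + 475}{-115} = 556 \left(- \frac{1}{115}\right) = - \frac{556}{115}$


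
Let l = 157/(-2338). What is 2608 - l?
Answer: 6097661/2338 ≈ 2608.1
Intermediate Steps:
l = -157/2338 (l = 157*(-1/2338) = -157/2338 ≈ -0.067151)
2608 - l = 2608 - 1*(-157/2338) = 2608 + 157/2338 = 6097661/2338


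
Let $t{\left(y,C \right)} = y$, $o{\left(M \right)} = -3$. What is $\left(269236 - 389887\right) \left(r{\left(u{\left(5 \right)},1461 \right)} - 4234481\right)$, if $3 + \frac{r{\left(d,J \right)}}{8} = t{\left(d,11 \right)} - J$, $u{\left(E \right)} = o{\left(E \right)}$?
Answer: $512310327267$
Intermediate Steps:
$u{\left(E \right)} = -3$
$r{\left(d,J \right)} = -24 - 8 J + 8 d$ ($r{\left(d,J \right)} = -24 + 8 \left(d - J\right) = -24 - \left(- 8 d + 8 J\right) = -24 - 8 J + 8 d$)
$\left(269236 - 389887\right) \left(r{\left(u{\left(5 \right)},1461 \right)} - 4234481\right) = \left(269236 - 389887\right) \left(\left(-24 - 11688 + 8 \left(-3\right)\right) - 4234481\right) = - 120651 \left(\left(-24 - 11688 - 24\right) - 4234481\right) = - 120651 \left(-11736 - 4234481\right) = \left(-120651\right) \left(-4246217\right) = 512310327267$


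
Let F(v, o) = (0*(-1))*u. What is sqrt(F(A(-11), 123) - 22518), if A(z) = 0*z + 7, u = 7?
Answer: 9*I*sqrt(278) ≈ 150.06*I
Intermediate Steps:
A(z) = 7 (A(z) = 0 + 7 = 7)
F(v, o) = 0 (F(v, o) = (0*(-1))*7 = 0*7 = 0)
sqrt(F(A(-11), 123) - 22518) = sqrt(0 - 22518) = sqrt(-22518) = 9*I*sqrt(278)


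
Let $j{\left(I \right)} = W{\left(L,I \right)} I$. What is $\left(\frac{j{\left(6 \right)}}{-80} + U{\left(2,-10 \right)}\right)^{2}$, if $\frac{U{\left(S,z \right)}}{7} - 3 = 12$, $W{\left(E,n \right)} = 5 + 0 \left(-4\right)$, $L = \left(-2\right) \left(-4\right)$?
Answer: $\frac{700569}{64} \approx 10946.0$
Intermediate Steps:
$L = 8$
$W{\left(E,n \right)} = 5$ ($W{\left(E,n \right)} = 5 + 0 = 5$)
$U{\left(S,z \right)} = 105$ ($U{\left(S,z \right)} = 21 + 7 \cdot 12 = 21 + 84 = 105$)
$j{\left(I \right)} = 5 I$
$\left(\frac{j{\left(6 \right)}}{-80} + U{\left(2,-10 \right)}\right)^{2} = \left(\frac{5 \cdot 6}{-80} + 105\right)^{2} = \left(30 \left(- \frac{1}{80}\right) + 105\right)^{2} = \left(- \frac{3}{8} + 105\right)^{2} = \left(\frac{837}{8}\right)^{2} = \frac{700569}{64}$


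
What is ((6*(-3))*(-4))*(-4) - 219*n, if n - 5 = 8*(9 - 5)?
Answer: -8391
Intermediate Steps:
n = 37 (n = 5 + 8*(9 - 5) = 5 + 8*4 = 5 + 32 = 37)
((6*(-3))*(-4))*(-4) - 219*n = ((6*(-3))*(-4))*(-4) - 219*37 = -18*(-4)*(-4) - 8103 = 72*(-4) - 8103 = -288 - 8103 = -8391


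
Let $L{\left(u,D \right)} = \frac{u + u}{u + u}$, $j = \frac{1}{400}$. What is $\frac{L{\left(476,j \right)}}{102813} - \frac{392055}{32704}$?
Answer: $- \frac{40308318011}{3362396352} \approx -11.988$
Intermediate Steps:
$j = \frac{1}{400} \approx 0.0025$
$L{\left(u,D \right)} = 1$ ($L{\left(u,D \right)} = \frac{2 u}{2 u} = 2 u \frac{1}{2 u} = 1$)
$\frac{L{\left(476,j \right)}}{102813} - \frac{392055}{32704} = 1 \cdot \frac{1}{102813} - \frac{392055}{32704} = \frac{1}{102813} - \frac{392055}{32704} = - \frac{40308318011}{3362396352}$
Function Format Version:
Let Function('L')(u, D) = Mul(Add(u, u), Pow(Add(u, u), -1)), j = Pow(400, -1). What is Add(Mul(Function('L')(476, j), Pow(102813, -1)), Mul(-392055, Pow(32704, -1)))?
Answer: Rational(-40308318011, 3362396352) ≈ -11.988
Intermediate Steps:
j = Rational(1, 400) ≈ 0.0025000
Function('L')(u, D) = 1 (Function('L')(u, D) = Mul(Mul(2, u), Pow(Mul(2, u), -1)) = Mul(Mul(2, u), Mul(Rational(1, 2), Pow(u, -1))) = 1)
Add(Mul(Function('L')(476, j), Pow(102813, -1)), Mul(-392055, Pow(32704, -1))) = Add(Mul(1, Pow(102813, -1)), Mul(-392055, Pow(32704, -1))) = Add(Mul(1, Rational(1, 102813)), Mul(-392055, Rational(1, 32704))) = Add(Rational(1, 102813), Rational(-392055, 32704)) = Rational(-40308318011, 3362396352)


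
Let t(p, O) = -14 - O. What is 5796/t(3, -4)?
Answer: -2898/5 ≈ -579.60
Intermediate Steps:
5796/t(3, -4) = 5796/(-14 - 1*(-4)) = 5796/(-14 + 4) = 5796/(-10) = 5796*(-1/10) = -2898/5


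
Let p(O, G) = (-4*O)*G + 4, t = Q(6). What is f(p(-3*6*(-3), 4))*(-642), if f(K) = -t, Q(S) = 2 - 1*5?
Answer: -1926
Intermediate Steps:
Q(S) = -3 (Q(S) = 2 - 5 = -3)
t = -3
p(O, G) = 4 - 4*G*O (p(O, G) = -4*G*O + 4 = 4 - 4*G*O)
f(K) = 3 (f(K) = -1*(-3) = 3)
f(p(-3*6*(-3), 4))*(-642) = 3*(-642) = -1926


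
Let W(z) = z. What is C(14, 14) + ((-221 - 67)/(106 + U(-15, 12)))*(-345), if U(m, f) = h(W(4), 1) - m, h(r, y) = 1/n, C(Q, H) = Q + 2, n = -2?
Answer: 202576/241 ≈ 840.56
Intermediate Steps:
C(Q, H) = 2 + Q
h(r, y) = -½ (h(r, y) = 1/(-2) = -½)
U(m, f) = -½ - m
C(14, 14) + ((-221 - 67)/(106 + U(-15, 12)))*(-345) = (2 + 14) + ((-221 - 67)/(106 + (-½ - 1*(-15))))*(-345) = 16 - 288/(106 + (-½ + 15))*(-345) = 16 - 288/(106 + 29/2)*(-345) = 16 - 288/241/2*(-345) = 16 - 288*2/241*(-345) = 16 - 576/241*(-345) = 16 + 198720/241 = 202576/241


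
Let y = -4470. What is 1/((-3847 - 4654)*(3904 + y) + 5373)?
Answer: 1/4816939 ≈ 2.0760e-7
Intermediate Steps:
1/((-3847 - 4654)*(3904 + y) + 5373) = 1/((-3847 - 4654)*(3904 - 4470) + 5373) = 1/(-8501*(-566) + 5373) = 1/(4811566 + 5373) = 1/4816939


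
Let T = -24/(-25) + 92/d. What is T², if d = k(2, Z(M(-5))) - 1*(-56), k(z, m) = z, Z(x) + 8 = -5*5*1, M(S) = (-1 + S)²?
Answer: 3407716/525625 ≈ 6.4832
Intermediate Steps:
Z(x) = -33 (Z(x) = -8 - 5*5*1 = -8 - 25*1 = -8 - 25 = -33)
d = 58 (d = 2 - 1*(-56) = 2 + 56 = 58)
T = 1846/725 (T = -24/(-25) + 92/58 = -24*(-1/25) + 92*(1/58) = 24/25 + 46/29 = 1846/725 ≈ 2.5462)
T² = (1846/725)² = 3407716/525625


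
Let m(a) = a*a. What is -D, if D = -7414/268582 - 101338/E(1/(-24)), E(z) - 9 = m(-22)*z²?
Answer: 1959669768371/190290347 ≈ 10298.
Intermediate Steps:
m(a) = a²
E(z) = 9 + 484*z² (E(z) = 9 + (-22)²*z² = 9 + 484*z²)
D = -1959669768371/190290347 (D = -7414/268582 - 101338/(9 + 484*(1/(-24))²) = -7414*1/268582 - 101338/(9 + 484*(-1/24)²) = -3707/134291 - 101338/(9 + 484*(1/576)) = -3707/134291 - 101338/(9 + 121/144) = -3707/134291 - 101338/1417/144 = -3707/134291 - 101338*144/1417 = -3707/134291 - 14592672/1417 = -1959669768371/190290347 ≈ -10298.)
-D = -1*(-1959669768371/190290347) = 1959669768371/190290347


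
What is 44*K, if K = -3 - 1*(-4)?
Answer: 44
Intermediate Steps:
K = 1 (K = -3 + 4 = 1)
44*K = 44*1 = 44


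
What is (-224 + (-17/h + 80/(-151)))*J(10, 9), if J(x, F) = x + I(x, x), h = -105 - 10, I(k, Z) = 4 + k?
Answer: -93513432/17365 ≈ -5385.2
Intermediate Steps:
h = -115
J(x, F) = 4 + 2*x (J(x, F) = x + (4 + x) = 4 + 2*x)
(-224 + (-17/h + 80/(-151)))*J(10, 9) = (-224 + (-17/(-115) + 80/(-151)))*(4 + 2*10) = (-224 + (-17*(-1/115) + 80*(-1/151)))*(4 + 20) = (-224 + (17/115 - 80/151))*24 = (-224 - 6633/17365)*24 = -3896393/17365*24 = -93513432/17365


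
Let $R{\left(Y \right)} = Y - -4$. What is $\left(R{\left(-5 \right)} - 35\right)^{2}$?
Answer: $1296$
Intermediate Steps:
$R{\left(Y \right)} = 4 + Y$ ($R{\left(Y \right)} = Y + 4 = 4 + Y$)
$\left(R{\left(-5 \right)} - 35\right)^{2} = \left(\left(4 - 5\right) - 35\right)^{2} = \left(-1 - 35\right)^{2} = \left(-36\right)^{2} = 1296$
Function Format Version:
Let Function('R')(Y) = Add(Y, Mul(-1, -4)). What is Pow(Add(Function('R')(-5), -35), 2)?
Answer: 1296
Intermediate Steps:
Function('R')(Y) = Add(4, Y) (Function('R')(Y) = Add(Y, 4) = Add(4, Y))
Pow(Add(Function('R')(-5), -35), 2) = Pow(Add(Add(4, -5), -35), 2) = Pow(Add(-1, -35), 2) = Pow(-36, 2) = 1296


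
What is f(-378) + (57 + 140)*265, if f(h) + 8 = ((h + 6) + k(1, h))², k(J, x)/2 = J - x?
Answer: 201193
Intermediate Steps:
k(J, x) = -2*x + 2*J (k(J, x) = 2*(J - x) = -2*x + 2*J)
f(h) = -8 + (8 - h)² (f(h) = -8 + ((h + 6) + (-2*h + 2*1))² = -8 + ((6 + h) + (-2*h + 2))² = -8 + ((6 + h) + (2 - 2*h))² = -8 + (8 - h)²)
f(-378) + (57 + 140)*265 = (-8 + (-8 - 378)²) + (57 + 140)*265 = (-8 + (-386)²) + 197*265 = (-8 + 148996) + 52205 = 148988 + 52205 = 201193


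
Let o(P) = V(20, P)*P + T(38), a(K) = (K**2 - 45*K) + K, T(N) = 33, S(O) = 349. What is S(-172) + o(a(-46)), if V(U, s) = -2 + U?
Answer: 74902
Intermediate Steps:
a(K) = K**2 - 44*K
o(P) = 33 + 18*P (o(P) = (-2 + 20)*P + 33 = 18*P + 33 = 33 + 18*P)
S(-172) + o(a(-46)) = 349 + (33 + 18*(-46*(-44 - 46))) = 349 + (33 + 18*(-46*(-90))) = 349 + (33 + 18*4140) = 349 + (33 + 74520) = 349 + 74553 = 74902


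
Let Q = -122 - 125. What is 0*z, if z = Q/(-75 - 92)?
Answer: 0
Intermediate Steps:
Q = -247
z = 247/167 (z = -247/(-75 - 92) = -247/(-167) = -247*(-1/167) = 247/167 ≈ 1.4790)
0*z = 0*(247/167) = 0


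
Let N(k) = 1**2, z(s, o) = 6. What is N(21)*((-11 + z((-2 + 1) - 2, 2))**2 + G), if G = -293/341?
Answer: 8232/341 ≈ 24.141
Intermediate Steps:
G = -293/341 (G = -293*1/341 = -293/341 ≈ -0.85924)
N(k) = 1
N(21)*((-11 + z((-2 + 1) - 2, 2))**2 + G) = 1*((-11 + 6)**2 - 293/341) = 1*((-5)**2 - 293/341) = 1*(25 - 293/341) = 1*(8232/341) = 8232/341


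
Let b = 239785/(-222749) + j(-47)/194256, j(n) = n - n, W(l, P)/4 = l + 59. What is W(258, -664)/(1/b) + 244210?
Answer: 54093485910/222749 ≈ 2.4285e+5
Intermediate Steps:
W(l, P) = 236 + 4*l (W(l, P) = 4*(l + 59) = 4*(59 + l) = 236 + 4*l)
j(n) = 0
b = -239785/222749 (b = 239785/(-222749) + 0/194256 = 239785*(-1/222749) + 0*(1/194256) = -239785/222749 + 0 = -239785/222749 ≈ -1.0765)
W(258, -664)/(1/b) + 244210 = (236 + 4*258)/(1/(-239785/222749)) + 244210 = (236 + 1032)/(-222749/239785) + 244210 = 1268*(-239785/222749) + 244210 = -304047380/222749 + 244210 = 54093485910/222749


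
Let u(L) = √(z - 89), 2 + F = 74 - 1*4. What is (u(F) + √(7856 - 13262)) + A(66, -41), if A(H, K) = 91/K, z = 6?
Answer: -91/41 + I*√83 + I*√5406 ≈ -2.2195 + 82.636*I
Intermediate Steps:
F = 68 (F = -2 + (74 - 1*4) = -2 + (74 - 4) = -2 + 70 = 68)
u(L) = I*√83 (u(L) = √(6 - 89) = √(-83) = I*√83)
(u(F) + √(7856 - 13262)) + A(66, -41) = (I*√83 + √(7856 - 13262)) + 91/(-41) = (I*√83 + √(-5406)) + 91*(-1/41) = (I*√83 + I*√5406) - 91/41 = -91/41 + I*√83 + I*√5406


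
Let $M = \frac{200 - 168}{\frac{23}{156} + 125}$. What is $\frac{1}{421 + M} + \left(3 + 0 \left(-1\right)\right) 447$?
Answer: $\frac{11028638198}{8224175} \approx 1341.0$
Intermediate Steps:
$M = \frac{4992}{19523}$ ($M = \frac{32}{23 \cdot \frac{1}{156} + 125} = \frac{32}{\frac{23}{156} + 125} = \frac{32}{\frac{19523}{156}} = 32 \cdot \frac{156}{19523} = \frac{4992}{19523} \approx 0.2557$)
$\frac{1}{421 + M} + \left(3 + 0 \left(-1\right)\right) 447 = \frac{1}{421 + \frac{4992}{19523}} + \left(3 + 0 \left(-1\right)\right) 447 = \frac{1}{\frac{8224175}{19523}} + \left(3 + 0\right) 447 = \frac{19523}{8224175} + 3 \cdot 447 = \frac{19523}{8224175} + 1341 = \frac{11028638198}{8224175}$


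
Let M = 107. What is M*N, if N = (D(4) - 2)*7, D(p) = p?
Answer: 1498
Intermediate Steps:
N = 14 (N = (4 - 2)*7 = 2*7 = 14)
M*N = 107*14 = 1498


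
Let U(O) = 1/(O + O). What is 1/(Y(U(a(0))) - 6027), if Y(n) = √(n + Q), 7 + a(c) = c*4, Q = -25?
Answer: -28126/169515519 - I*√546/169515519 ≈ -0.00016592 - 1.3784e-7*I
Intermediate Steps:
a(c) = -7 + 4*c (a(c) = -7 + c*4 = -7 + 4*c)
U(O) = 1/(2*O)
Y(n) = √(-25 + n) (Y(n) = √(n - 25) = √(-25 + n))
1/(Y(U(a(0))) - 6027) = 1/(√(-25 + 1/(2*(-7 + 4*0))) - 6027) = 1/(√(-25 + 1/(2*(-7 + 0))) - 6027) = 1/(√(-25 + (½)/(-7)) - 6027) = 1/(√(-25 + (½)*(-⅐)) - 6027) = 1/(√(-25 - 1/14) - 6027) = 1/(√(-351/14) - 6027) = 1/(3*I*√546/14 - 6027) = 1/(-6027 + 3*I*√546/14)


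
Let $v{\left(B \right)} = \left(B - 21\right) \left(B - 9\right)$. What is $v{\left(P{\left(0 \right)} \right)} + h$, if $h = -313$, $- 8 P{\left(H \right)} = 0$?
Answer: $-124$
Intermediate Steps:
$P{\left(H \right)} = 0$ ($P{\left(H \right)} = \left(- \frac{1}{8}\right) 0 = 0$)
$v{\left(B \right)} = \left(-21 + B\right) \left(-9 + B\right)$
$v{\left(P{\left(0 \right)} \right)} + h = \left(189 + 0^{2} - 0\right) - 313 = \left(189 + 0 + 0\right) - 313 = 189 - 313 = -124$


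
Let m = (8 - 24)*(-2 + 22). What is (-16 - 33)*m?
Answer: 15680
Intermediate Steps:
m = -320 (m = -16*20 = -320)
(-16 - 33)*m = (-16 - 33)*(-320) = -49*(-320) = 15680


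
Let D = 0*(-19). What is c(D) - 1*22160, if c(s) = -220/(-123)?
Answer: -2725460/123 ≈ -22158.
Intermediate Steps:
D = 0
c(s) = 220/123 (c(s) = -220*(-1/123) = 220/123)
c(D) - 1*22160 = 220/123 - 1*22160 = 220/123 - 22160 = -2725460/123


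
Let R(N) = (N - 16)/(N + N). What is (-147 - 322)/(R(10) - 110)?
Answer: 4690/1103 ≈ 4.2520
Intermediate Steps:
R(N) = (-16 + N)/(2*N) (R(N) = (-16 + N)/((2*N)) = (-16 + N)*(1/(2*N)) = (-16 + N)/(2*N))
(-147 - 322)/(R(10) - 110) = (-147 - 322)/((½)*(-16 + 10)/10 - 110) = -469/((½)*(⅒)*(-6) - 110) = -469/(-3/10 - 110) = -469/(-1103/10) = -469*(-10/1103) = 4690/1103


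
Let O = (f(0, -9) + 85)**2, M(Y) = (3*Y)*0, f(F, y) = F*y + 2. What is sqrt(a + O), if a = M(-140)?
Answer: 87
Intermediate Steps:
f(F, y) = 2 + F*y
M(Y) = 0
a = 0
O = 7569 (O = ((2 + 0*(-9)) + 85)**2 = ((2 + 0) + 85)**2 = (2 + 85)**2 = 87**2 = 7569)
sqrt(a + O) = sqrt(0 + 7569) = sqrt(7569) = 87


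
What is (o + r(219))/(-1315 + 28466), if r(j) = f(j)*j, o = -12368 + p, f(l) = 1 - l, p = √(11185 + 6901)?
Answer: -60110/27151 + √18086/27151 ≈ -2.2090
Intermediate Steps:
p = √18086 ≈ 134.48
o = -12368 + √18086 ≈ -12234.
r(j) = j*(1 - j) (r(j) = (1 - j)*j = j*(1 - j))
(o + r(219))/(-1315 + 28466) = ((-12368 + √18086) + 219*(1 - 1*219))/(-1315 + 28466) = ((-12368 + √18086) + 219*(1 - 219))/27151 = ((-12368 + √18086) + 219*(-218))*(1/27151) = ((-12368 + √18086) - 47742)*(1/27151) = (-60110 + √18086)*(1/27151) = -60110/27151 + √18086/27151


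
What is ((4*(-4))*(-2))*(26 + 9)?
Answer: 1120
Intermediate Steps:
((4*(-4))*(-2))*(26 + 9) = -16*(-2)*35 = 32*35 = 1120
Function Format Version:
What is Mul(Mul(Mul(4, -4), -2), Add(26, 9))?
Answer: 1120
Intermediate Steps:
Mul(Mul(Mul(4, -4), -2), Add(26, 9)) = Mul(Mul(-16, -2), 35) = Mul(32, 35) = 1120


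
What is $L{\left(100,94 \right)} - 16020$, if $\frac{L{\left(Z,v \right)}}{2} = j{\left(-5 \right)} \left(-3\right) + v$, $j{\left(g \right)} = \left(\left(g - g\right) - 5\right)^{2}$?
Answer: $-15982$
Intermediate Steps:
$j{\left(g \right)} = 25$ ($j{\left(g \right)} = \left(0 - 5\right)^{2} = \left(-5\right)^{2} = 25$)
$L{\left(Z,v \right)} = -150 + 2 v$ ($L{\left(Z,v \right)} = 2 \left(25 \left(-3\right) + v\right) = 2 \left(-75 + v\right) = -150 + 2 v$)
$L{\left(100,94 \right)} - 16020 = \left(-150 + 2 \cdot 94\right) - 16020 = \left(-150 + 188\right) - 16020 = 38 - 16020 = -15982$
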